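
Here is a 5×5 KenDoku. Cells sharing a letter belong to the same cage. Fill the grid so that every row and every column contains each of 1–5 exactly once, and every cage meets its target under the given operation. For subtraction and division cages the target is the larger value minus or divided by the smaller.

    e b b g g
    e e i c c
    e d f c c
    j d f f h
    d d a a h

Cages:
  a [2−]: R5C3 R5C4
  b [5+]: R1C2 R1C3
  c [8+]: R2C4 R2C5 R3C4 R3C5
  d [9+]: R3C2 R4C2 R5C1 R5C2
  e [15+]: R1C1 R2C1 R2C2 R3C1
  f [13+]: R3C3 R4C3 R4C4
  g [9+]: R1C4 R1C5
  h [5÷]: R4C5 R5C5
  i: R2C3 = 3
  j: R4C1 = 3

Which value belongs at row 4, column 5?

I is a freebie, leaving R2C3 = 3.
Cage j is given, so R4C1 = 3.
Column 3 now contains 3, so R4C3 = 5.
5 is placed in row 4, so R4C4 = 4.
5 is placed in row 4; hence R4C5 = 1.
Column 5 already has 1, leaving R5C5 = 5.
4 is placed in column 4, so R1C4 = 5.
Column 5 already has 5, leaving R1C5 = 4.
The 4 cells of cage c must have sum 8, leaving R2C4 = 1.
The 4 cells of cage c must have sum 8, so R2C5 = 2.
5 is placed in column 3, which forces R3C3 = 4.
The 4 cells of cage c must have sum 8, leaving R3C4 = 2.
Cage c has sum 8, leaving R3C5 = 3.
1 is placed in row 4, so R4C2 = 2.
Cage d has sum 9, leaving R5C1 = 2.
Column 3 now contains 4, so R5C3 = 1.
Column 4 already has 2, which forces R5C4 = 3.
2 is placed in column 1; hence R1C1 = 1.
Cage b needs two cells with sum 5; hence R1C2 = 3.
1 is placed in column 3, which forces R1C3 = 2.
Cage e has sum 15, which forces R2C1 = 4.
Cage e has sum 15; hence R2C2 = 5.
Cage e needs sum 15, leaving R3C1 = 5.
Row 3 already has 4; hence R3C2 = 1.
1 is placed in row 5; hence R5C2 = 4.
Filled in: 1 3 2 5 4 / 4 5 3 1 2 / 5 1 4 2 3 / 3 2 5 4 1 / 2 4 1 3 5.

1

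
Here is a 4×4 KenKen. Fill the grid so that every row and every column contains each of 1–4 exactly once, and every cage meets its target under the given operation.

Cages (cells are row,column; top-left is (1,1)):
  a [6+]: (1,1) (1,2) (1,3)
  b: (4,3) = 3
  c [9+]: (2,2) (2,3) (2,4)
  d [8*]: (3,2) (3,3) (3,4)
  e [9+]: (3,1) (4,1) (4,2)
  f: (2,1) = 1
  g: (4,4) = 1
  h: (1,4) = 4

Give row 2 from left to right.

Cage h is given, which forces (1,4) = 4.
Cage f is a single given cell, leaving (2,1) = 1.
Cage b is given, so (4,3) = 3.
G is a freebie, so (4,4) = 1.
The 3 cells of cage e must have sum 9, so (3,1) = 3.
Column 4 now contains 1, which forces (3,4) = 2.
Column 1 already has 3, which forces (1,1) = 2.
Cage a needs sum 6; hence (1,2) = 3.
Cage a has sum 6; hence (1,3) = 1.
2 is placed in column 4, so (2,4) = 3.
Column 3 already has 1; hence (3,3) = 4.
2 is placed in column 1, which forces (4,1) = 4.
Row 4 now contains 4; hence (4,2) = 2.
2 is placed in column 2, which forces (2,2) = 4.
4 is placed in column 3, so (2,3) = 2.
Row 3 now contains 4, leaving (3,2) = 1.
The full grid is 2 3 1 4 / 1 4 2 3 / 3 1 4 2 / 4 2 3 1.

1 4 2 3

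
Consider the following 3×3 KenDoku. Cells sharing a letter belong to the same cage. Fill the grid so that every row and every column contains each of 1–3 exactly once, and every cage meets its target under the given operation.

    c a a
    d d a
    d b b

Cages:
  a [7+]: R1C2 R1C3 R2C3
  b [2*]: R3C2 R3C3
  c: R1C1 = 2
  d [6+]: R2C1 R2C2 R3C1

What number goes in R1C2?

Cage c is given; hence R1C1 = 2.
Row 1 now contains 2, leaving R1C2 = 3.
3 is placed in row 1, so R1C3 = 1.
Column 3 now contains 1, leaving R3C3 = 2.
The 3 cells of cage d must have sum 6, so R2C2 = 2.
Column 3 already has 2, leaving R2C3 = 3.
Row 3 already has 2, so R3C2 = 1.
3 is placed in row 2, which forces R2C1 = 1.
Row 3 now contains 1, leaving R3C1 = 3.
Filled in: 2 3 1 / 1 2 3 / 3 1 2.

3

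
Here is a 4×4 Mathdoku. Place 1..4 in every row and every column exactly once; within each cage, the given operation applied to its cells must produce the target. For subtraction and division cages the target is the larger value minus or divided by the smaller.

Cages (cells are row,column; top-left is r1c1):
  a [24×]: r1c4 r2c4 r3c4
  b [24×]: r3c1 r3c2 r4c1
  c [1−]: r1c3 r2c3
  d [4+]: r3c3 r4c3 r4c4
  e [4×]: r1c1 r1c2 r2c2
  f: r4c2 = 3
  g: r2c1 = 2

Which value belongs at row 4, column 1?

Cage g is a single given cell, which forces r2c1 = 2.
2 is placed in row 2, leaving r2c2 = 1.
Cage d has sum 4, which forces r3c3 = 1.
Cage f is a single given cell, which forces r4c2 = 3.
The 3 cells of cage d must have sum 4; hence r4c3 = 2.
Cage d needs sum 4; hence r4c4 = 1.
Column 1 now contains 2, which forces r1c1 = 1.
Column 2 now contains 1; hence r1c2 = 4.
4 is placed in row 1, leaving r1c3 = 3.
Row 1 already has 3, which forces r1c4 = 2.
Column 3 now contains 3, so r2c3 = 4.
Row 2 now contains 4, so r2c4 = 3.
Cage b has product 24; hence r3c1 = 3.
Cage b needs product 24, leaving r3c2 = 2.
Column 4 already has 3; hence r3c4 = 4.
3 is placed in row 4; hence r4c1 = 4.
Completed grid: 1 4 3 2 / 2 1 4 3 / 3 2 1 4 / 4 3 2 1.

4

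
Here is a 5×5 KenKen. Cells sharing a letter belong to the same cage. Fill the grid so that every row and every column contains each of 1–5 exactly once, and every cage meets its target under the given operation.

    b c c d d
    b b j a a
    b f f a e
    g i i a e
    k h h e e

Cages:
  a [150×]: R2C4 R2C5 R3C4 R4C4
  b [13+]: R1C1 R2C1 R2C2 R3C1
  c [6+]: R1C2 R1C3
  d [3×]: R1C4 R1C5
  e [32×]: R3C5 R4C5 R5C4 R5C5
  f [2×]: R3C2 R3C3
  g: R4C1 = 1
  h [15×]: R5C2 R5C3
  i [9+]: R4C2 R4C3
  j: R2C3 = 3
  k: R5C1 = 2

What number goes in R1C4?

1

J is a freebie, leaving R2C3 = 3.
Row 2 already has 3, leaving R2C4 = 2.
Cage a has product 150, leaving R2C5 = 5.
Cage g is a single given cell, so R4C1 = 1.
K is a freebie, which forces R5C1 = 2.
Column 3 now contains 3, which forces R5C3 = 5.
The 4 cells of cage e must have product 32; hence R5C4 = 4.
Row 5 already has 2, which forces R5C5 = 1.
The two cells of cage d must have product 3, which forces R1C4 = 1.
Column 5 now contains 1, leaving R1C5 = 3.
Column 1 now contains 1; hence R2C1 = 4.
The 4 cells of cage b must have sum 13, leaving R2C2 = 1.
1 is placed in column 2, which forces R3C2 = 2.
Row 3 already has 2, leaving R3C3 = 1.
Row 3 already has 2, which forces R3C5 = 4.
The two cells of cage i must have sum 9, leaving R4C2 = 5.
5 is placed in column 3, so R4C3 = 4.
Row 4 now contains 5; hence R4C4 = 3.
Column 5 already has 4; hence R4C5 = 2.
5 is placed in row 5, which forces R5C2 = 3.
3 is placed in row 1; hence R1C1 = 5.
5 is placed in column 2; hence R1C2 = 4.
Column 3 now contains 4, so R1C3 = 2.
Cage b needs sum 13; hence R3C1 = 3.
Column 4 already has 3, so R3C4 = 5.
Completed grid: 5 4 2 1 3 / 4 1 3 2 5 / 3 2 1 5 4 / 1 5 4 3 2 / 2 3 5 4 1.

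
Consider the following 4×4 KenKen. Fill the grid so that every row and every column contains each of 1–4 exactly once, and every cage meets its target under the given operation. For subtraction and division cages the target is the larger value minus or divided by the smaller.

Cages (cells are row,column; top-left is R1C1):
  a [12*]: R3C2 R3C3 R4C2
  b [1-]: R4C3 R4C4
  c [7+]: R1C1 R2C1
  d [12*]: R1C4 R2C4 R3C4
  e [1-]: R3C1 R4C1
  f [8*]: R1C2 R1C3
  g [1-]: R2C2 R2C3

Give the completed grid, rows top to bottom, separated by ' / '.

3 2 4 1 / 4 1 2 3 / 2 3 1 4 / 1 4 3 2

Row 1 needs a 1, and only R1C4 is open for it.
In row 1, 3 can only go at R1C1, so R1C1 = 3.
3 is placed in column 1, which forces R2C1 = 4.
Row 2 already has 4; hence R2C4 = 3.
Column 4 already has 3, leaving R3C4 = 4.
Column 4 now contains 4, so R4C4 = 2.
Cage e's pair has difference 1, so R3C1 = 2.
Row 4 already has 2, which forces R4C1 = 1.
The 3 cells of cage a must have product 12, leaving R4C2 = 4.
Row 4 now contains 1, so R4C3 = 3.
Column 2 now contains 4, which forces R1C2 = 2.
Cage f needs two cells with product 8, leaving R1C3 = 4.
Column 2 already has 2, which forces R2C2 = 1.
Row 2 now contains 1; hence R2C3 = 2.
Cage a has product 12, which forces R3C2 = 3.
Column 3 already has 3, leaving R3C3 = 1.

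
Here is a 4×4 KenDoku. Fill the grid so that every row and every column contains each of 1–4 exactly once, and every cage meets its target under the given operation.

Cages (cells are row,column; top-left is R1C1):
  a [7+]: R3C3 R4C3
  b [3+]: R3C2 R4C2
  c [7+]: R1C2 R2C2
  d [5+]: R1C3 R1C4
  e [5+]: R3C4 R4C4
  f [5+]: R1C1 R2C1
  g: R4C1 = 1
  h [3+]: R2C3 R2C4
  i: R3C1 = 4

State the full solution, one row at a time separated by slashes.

2 3 1 4 / 3 4 2 1 / 4 1 3 2 / 1 2 4 3

Cage i is a single given cell; hence R3C1 = 4.
4 is placed in row 3, which forces R3C3 = 3.
Cage g is a single given cell, so R4C1 = 1.
1 is placed in row 4, which forces R4C2 = 2.
Column 3 already has 3, which forces R4C3 = 4.
4 is placed in row 4, which forces R4C4 = 3.
Cage d needs two cells with sum 5; hence R1C3 = 1.
The two cells of cage d must have sum 5, which forces R1C4 = 4.
Column 3 now contains 1, so R2C3 = 2.
Row 2 already has 2; hence R2C4 = 1.
2 is placed in column 2; hence R3C2 = 1.
The two cells of cage e must have sum 5; hence R3C4 = 2.
Cage f's pair has sum 5, so R1C1 = 2.
4 is placed in row 1, so R1C2 = 3.
Row 2 already has 2, so R2C1 = 3.
Cage c's pair has sum 7; hence R2C2 = 4.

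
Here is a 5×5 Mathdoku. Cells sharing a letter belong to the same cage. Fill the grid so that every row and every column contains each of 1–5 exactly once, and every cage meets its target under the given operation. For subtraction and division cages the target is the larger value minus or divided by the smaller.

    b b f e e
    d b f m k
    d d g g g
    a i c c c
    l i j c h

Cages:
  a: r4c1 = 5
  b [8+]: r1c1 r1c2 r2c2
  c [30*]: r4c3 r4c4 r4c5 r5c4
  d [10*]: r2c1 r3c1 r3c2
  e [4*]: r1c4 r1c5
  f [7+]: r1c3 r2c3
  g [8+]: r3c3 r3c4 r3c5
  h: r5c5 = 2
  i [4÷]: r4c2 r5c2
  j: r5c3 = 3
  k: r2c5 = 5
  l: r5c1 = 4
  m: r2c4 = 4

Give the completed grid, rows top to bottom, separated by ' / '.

3 2 5 1 4 / 1 3 2 4 5 / 2 5 4 3 1 / 5 4 1 2 3 / 4 1 3 5 2

M is a freebie, so r2c4 = 4.
Cage k is a single given cell, leaving r2c5 = 5.
Cage a is a single given cell, which forces r4c1 = 5.
Cage l is a single given cell, which forces r5c1 = 4.
Row 5 now contains 4, leaving r5c2 = 1.
Cage j is a single given cell, which forces r5c3 = 3.
Cage h is given; hence r5c5 = 2.
Cage f needs two cells with sum 7, so r1c3 = 5.
4 is placed in column 4; hence r1c4 = 1.
The two cells of cage e must have product 4; hence r1c5 = 4.
Column 3 already has 3, leaving r2c3 = 2.
Cage d needs product 10; hence r3c2 = 5.
Column 2 now contains 1, so r4c2 = 4.
Column 3 already has 2; hence r4c3 = 1.
Row 4 now contains 1, which forces r4c5 = 3.
Row 5 already has 2; hence r5c4 = 5.
The 3 cells of cage b must have sum 8; hence r1c1 = 3.
4 is placed in row 1, so r1c2 = 2.
Row 2 already has 2; hence r2c1 = 1.
Row 2 already has 2, which forces r2c2 = 3.
The 3 cells of cage d must have product 10; hence r3c1 = 2.
Column 3 now contains 1, leaving r3c3 = 4.
Cage g has sum 8, leaving r3c4 = 3.
Column 5 already has 3, leaving r3c5 = 1.
Row 4 now contains 3, so r4c4 = 2.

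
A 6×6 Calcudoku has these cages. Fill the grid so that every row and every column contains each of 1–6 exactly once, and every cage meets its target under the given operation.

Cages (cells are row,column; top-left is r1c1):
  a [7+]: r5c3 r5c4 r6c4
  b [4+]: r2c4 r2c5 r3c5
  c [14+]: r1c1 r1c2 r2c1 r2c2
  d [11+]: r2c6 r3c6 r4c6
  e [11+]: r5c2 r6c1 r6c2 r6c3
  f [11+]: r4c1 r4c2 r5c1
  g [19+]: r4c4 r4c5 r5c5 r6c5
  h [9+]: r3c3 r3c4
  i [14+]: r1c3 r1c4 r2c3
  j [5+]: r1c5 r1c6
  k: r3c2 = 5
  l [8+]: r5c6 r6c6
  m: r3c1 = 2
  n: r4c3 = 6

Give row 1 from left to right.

Cage b needs sum 4; hence r2c4 = 1.
Cage b has sum 4, leaving r2c5 = 2.
Cage m is a single given cell, so r3c1 = 2.
Cage k is given, leaving r3c2 = 5.
Cage b has sum 4, so r3c5 = 1.
Cage n is given, leaving r4c3 = 6.
The two cells of cage h must have sum 9, leaving r3c3 = 3.
Cage h's pair has sum 9, leaving r3c4 = 6.
6 is placed in row 3; hence r3c6 = 4.
Cage i has sum 14; hence r1c3 = 4.
Column 4 already has 6, so r1c4 = 5.
Row 1 now contains 4, which forces r1c5 = 3.
Column 3 now contains 3; hence r2c3 = 5.
Row 2 already has 5, leaving r2c6 = 6.
Column 4 now contains 5; hence r4c4 = 4.
3 is placed in column 5; hence r4c5 = 5.
4 is placed in column 4; hence r6c4 = 2.
The two cells of cage j must have sum 5, so r1c6 = 2.
Cage f needs sum 11, leaving r4c1 = 3.
Cage f needs sum 11; hence r4c2 = 2.
The 3 cells of cage d must have sum 11; hence r4c6 = 1.
The 3 cells of cage f must have sum 11; hence r5c1 = 6.
Cage a has sum 7, which forces r5c3 = 2.
Column 4 already has 2, which forces r5c4 = 3.
6 is placed in row 5; hence r5c5 = 4.
3 is placed in row 5, so r5c6 = 5.
6 is placed in column 1, which forces r6c1 = 5.
Row 6 now contains 2, which forces r6c3 = 1.
Column 5 now contains 4, which forces r6c5 = 6.
Column 6 already has 5, so r6c6 = 3.
6 is placed in column 1, leaving r1c1 = 1.
Cage c has sum 14; hence r1c2 = 6.
3 is placed in column 1; hence r2c1 = 4.
Cage c has sum 14, which forces r2c2 = 3.
3 is placed in row 5, leaving r5c2 = 1.
Row 6 already has 3; hence r6c2 = 4.
The full grid is 1 6 4 5 3 2 / 4 3 5 1 2 6 / 2 5 3 6 1 4 / 3 2 6 4 5 1 / 6 1 2 3 4 5 / 5 4 1 2 6 3.

1 6 4 5 3 2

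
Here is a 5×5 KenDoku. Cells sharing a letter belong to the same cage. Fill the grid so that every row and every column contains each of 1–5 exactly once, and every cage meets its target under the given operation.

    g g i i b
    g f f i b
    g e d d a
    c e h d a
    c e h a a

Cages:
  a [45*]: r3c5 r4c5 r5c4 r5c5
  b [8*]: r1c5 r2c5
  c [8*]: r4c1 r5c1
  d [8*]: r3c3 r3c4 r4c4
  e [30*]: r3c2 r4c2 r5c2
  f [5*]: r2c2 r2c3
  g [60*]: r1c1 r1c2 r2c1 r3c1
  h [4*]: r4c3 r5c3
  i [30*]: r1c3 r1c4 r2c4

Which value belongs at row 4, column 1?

Cage a needs product 45, leaving r5c4 = 3.
The 3 cells of cage i must have product 30; hence r1c3 = 3.
Row 2 needs a 3, and only r2c1 is open for it.
Row 2 needs a 4, and only r2c5 is open for it.
Column 5 now contains 4; hence r1c5 = 2.
2 is placed in row 1; hence r1c4 = 5.
Cage i needs product 30, which forces r2c4 = 2.
Cage g has product 60, which forces r3c1 = 5.
The 3 cells of cage d must have product 8, so r3c3 = 2.
Row 3 now contains 2, which forces r3c2 = 3.
3 is placed in row 3, leaving r3c5 = 1.
1 is placed in column 5, so r5c5 = 5.
Row 3 now contains 1, so r3c4 = 4.
Cage e has product 30; hence r4c2 = 5.
Cage d has product 8, which forces r4c4 = 1.
5 is placed in column 5; hence r4c5 = 3.
Row 5 now contains 5, so r5c2 = 2.
5 is placed in column 2; hence r2c2 = 1.
Cage f's pair has product 5; hence r2c3 = 5.
Cage c needs two cells with product 8; hence r4c1 = 2.
Row 4 now contains 1, leaving r4c3 = 4.
Row 5 already has 2, leaving r5c1 = 4.
Cage h needs two cells with product 4, so r5c3 = 1.
Column 1 already has 4, so r1c1 = 1.
Column 2 now contains 1, which forces r1c2 = 4.
Filled in: 1 4 3 5 2 / 3 1 5 2 4 / 5 3 2 4 1 / 2 5 4 1 3 / 4 2 1 3 5.

2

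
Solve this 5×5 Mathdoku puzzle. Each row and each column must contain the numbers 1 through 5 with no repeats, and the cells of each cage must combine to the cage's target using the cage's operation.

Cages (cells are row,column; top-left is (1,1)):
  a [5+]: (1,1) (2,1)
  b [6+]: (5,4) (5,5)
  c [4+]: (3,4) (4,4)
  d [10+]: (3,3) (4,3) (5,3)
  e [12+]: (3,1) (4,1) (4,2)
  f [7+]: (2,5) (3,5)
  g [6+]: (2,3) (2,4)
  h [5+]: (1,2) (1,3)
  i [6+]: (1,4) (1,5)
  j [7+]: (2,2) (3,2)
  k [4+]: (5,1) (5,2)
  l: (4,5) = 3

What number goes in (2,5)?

L is a freebie; hence (4,5) = 3.
Cage c's pair has sum 4, so (3,4) = 3.
3 is placed in row 4, leaving (4,4) = 1.
3 is placed in row 3, so (3,1) = 5.
Row 3 now contains 5, so (3,5) = 2.
The 3 cells of cage e must have sum 12, which forces (4,1) = 2.
The 3 cells of cage e must have sum 12, so (4,2) = 5.
5 is placed in row 4, so (4,3) = 4.
Cage j's pair has sum 7, leaving (2,2) = 3.
Column 5 now contains 2, leaving (2,5) = 5.
Row 3 already has 2, leaving (3,2) = 4.
Column 3 already has 4, so (3,3) = 1.
Column 2 already has 3, so (5,2) = 1.
Cage d has sum 10, so (5,3) = 5.
5 is placed in row 5; hence (5,4) = 2.
Row 5 already has 1, so (5,5) = 4.
4 is placed in column 2, leaving (1,2) = 2.
Cage h's pair has sum 5, so (1,3) = 3.
Column 4 already has 2; hence (1,4) = 5.
4 is placed in column 5, which forces (1,5) = 1.
Column 3 already has 1; hence (2,3) = 2.
5 is placed in row 2, leaving (2,4) = 4.
Row 5 already has 1, which forces (5,1) = 3.
Row 1 already has 1, so (1,1) = 4.
Row 2 already has 4, which forces (2,1) = 1.
The full grid is 4 2 3 5 1 / 1 3 2 4 5 / 5 4 1 3 2 / 2 5 4 1 3 / 3 1 5 2 4.

5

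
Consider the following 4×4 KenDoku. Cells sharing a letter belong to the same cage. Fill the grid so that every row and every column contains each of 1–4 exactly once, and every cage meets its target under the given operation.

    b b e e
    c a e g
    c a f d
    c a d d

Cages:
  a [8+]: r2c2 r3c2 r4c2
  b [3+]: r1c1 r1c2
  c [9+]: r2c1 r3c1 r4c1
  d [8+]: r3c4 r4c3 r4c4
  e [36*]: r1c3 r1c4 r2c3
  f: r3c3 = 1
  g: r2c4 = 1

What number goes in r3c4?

Cage e needs product 36, so r1c3 = 4.
The 3 cells of cage e must have product 36, so r1c4 = 3.
Cage e has product 36, which forces r2c3 = 3.
Cage g is given, which forces r2c4 = 1.
Cage f is a single given cell, which forces r3c3 = 1.
1 is placed in column 3, leaving r4c3 = 2.
2 is placed in row 4, leaving r4c4 = 4.
Row 2 now contains 1, which forces r2c2 = 4.
Cage a has sum 8, which forces r3c2 = 3.
Column 4 now contains 4, so r3c4 = 2.
4 is placed in row 4, which forces r4c1 = 3.
Cage a has sum 8; hence r4c2 = 1.
Cage b needs two cells with sum 3, leaving r1c1 = 1.
Column 2 now contains 1, which forces r1c2 = 2.
Row 2 already has 4; hence r2c1 = 2.
Row 3 already has 2, so r3c1 = 4.
The full grid is 1 2 4 3 / 2 4 3 1 / 4 3 1 2 / 3 1 2 4.

2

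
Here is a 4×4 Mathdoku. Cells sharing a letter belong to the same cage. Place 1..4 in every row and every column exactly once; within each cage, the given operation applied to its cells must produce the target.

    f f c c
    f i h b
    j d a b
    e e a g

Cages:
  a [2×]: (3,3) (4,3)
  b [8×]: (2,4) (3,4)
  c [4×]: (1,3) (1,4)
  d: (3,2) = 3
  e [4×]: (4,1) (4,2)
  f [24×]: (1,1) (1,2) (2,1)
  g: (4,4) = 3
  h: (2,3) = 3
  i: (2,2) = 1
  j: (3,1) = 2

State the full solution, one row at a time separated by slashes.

3 2 4 1 / 4 1 3 2 / 2 3 1 4 / 1 4 2 3

Cage i is given, leaving (2,2) = 1.
H is a freebie, leaving (2,3) = 3.
J is a freebie, so (3,1) = 2.
D is a freebie; hence (3,2) = 3.
Row 3 already has 2, leaving (3,3) = 1.
Row 3 already has 2; hence (3,4) = 4.
Column 2 already has 1; hence (4,2) = 4.
1 is placed in column 3; hence (4,3) = 2.
Cage g is given, leaving (4,4) = 3.
The 3 cells of cage f must have product 24, leaving (1,1) = 3.
4 is placed in column 2; hence (1,2) = 2.
1 is placed in column 3, leaving (1,3) = 4.
4 is placed in column 4, so (1,4) = 1.
Column 1 now contains 2, leaving (2,1) = 4.
4 is placed in column 4, which forces (2,4) = 2.
Row 4 already has 4, which forces (4,1) = 1.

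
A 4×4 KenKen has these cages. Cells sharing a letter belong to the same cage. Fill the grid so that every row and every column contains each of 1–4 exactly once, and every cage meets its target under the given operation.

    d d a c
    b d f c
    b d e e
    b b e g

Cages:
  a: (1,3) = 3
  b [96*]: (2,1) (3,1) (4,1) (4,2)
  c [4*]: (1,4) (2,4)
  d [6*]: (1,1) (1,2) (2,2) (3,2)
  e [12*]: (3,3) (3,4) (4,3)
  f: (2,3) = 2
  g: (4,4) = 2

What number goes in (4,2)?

4

The 4 cells of cage d must have product 6; hence (1,1) = 1.
A is a freebie, so (1,3) = 3.
Row 1 now contains 1; hence (1,4) = 4.
Cage f is given, which forces (2,3) = 2.
4 is placed in column 4, which forces (2,4) = 1.
The 4 cells of cage b must have product 96, leaving (4,2) = 4.
4 is placed in row 4, which forces (4,3) = 1.
Cage g is a single given cell, so (4,4) = 2.
Row 1 already has 3; hence (1,2) = 2.
Cage b needs product 96, leaving (2,1) = 4.
Row 2 already has 1, leaving (2,2) = 3.
Cage b needs product 96; hence (3,1) = 2.
The 4 cells of cage d must have product 6, so (3,2) = 1.
1 is placed in column 3; hence (3,3) = 4.
2 is placed in column 4; hence (3,4) = 3.
2 is placed in row 4, which forces (4,1) = 3.
Completed grid: 1 2 3 4 / 4 3 2 1 / 2 1 4 3 / 3 4 1 2.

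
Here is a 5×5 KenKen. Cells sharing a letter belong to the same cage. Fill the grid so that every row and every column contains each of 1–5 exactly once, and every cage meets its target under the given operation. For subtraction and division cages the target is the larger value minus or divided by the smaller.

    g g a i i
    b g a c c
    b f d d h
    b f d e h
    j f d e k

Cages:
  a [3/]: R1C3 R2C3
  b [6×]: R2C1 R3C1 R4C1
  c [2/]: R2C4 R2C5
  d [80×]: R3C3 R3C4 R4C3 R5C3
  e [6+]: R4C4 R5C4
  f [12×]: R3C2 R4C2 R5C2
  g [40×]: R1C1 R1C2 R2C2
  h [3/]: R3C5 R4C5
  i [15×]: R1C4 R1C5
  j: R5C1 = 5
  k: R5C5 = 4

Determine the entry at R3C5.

1

J is a freebie, leaving R5C1 = 5.
Cage k is given, so R5C5 = 4.
Row 1 needs a 1, and only R1C3 is open for it.
Column 3 now contains 1; hence R2C3 = 3.
Cage d needs product 80, leaving R3C4 = 2.
Column 3 now contains 1, leaving R5C3 = 2.
Column 4 now contains 2, which forces R5C4 = 1.
Column 4 now contains 1; hence R2C4 = 4.
The two cells of cage c must have quotient 2, leaving R2C5 = 2.
Cage e needs two cells with sum 6, so R4C4 = 5.
Row 5 already has 1, which forces R5C2 = 3.
Column 4 already has 5, leaving R1C4 = 3.
Cage i's pair has product 15, leaving R1C5 = 5.
Row 2 now contains 2, which forces R2C1 = 1.
Row 2 now contains 2; hence R2C2 = 5.
Cage b has product 6, so R3C1 = 3.
Cage d needs product 80, which forces R3C3 = 5.
Row 3 now contains 3, leaving R3C5 = 1.
Cage b needs product 6, so R4C1 = 2.
5 is placed in row 4, so R4C3 = 4.
1 is placed in column 5; hence R4C5 = 3.
Column 1 already has 2, so R1C1 = 4.
Cage g needs product 40; hence R1C2 = 2.
1 is placed in row 3, leaving R3C2 = 4.
4 is placed in row 4, which forces R4C2 = 1.
Filled in: 4 2 1 3 5 / 1 5 3 4 2 / 3 4 5 2 1 / 2 1 4 5 3 / 5 3 2 1 4.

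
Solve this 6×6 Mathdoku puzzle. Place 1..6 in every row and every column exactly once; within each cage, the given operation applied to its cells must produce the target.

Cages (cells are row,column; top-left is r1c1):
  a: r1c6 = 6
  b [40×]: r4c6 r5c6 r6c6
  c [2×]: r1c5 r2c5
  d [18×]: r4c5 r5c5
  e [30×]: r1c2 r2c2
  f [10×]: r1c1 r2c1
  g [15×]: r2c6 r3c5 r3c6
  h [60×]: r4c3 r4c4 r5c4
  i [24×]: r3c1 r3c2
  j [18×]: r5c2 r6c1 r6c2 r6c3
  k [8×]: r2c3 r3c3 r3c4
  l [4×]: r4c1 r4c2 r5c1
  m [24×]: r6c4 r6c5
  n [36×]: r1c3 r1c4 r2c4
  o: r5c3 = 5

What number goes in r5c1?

Cage a is a single given cell; hence r1c6 = 6.
Cage o is given, which forces r5c3 = 5.
Row 1 already has 6, leaving r1c2 = 5.
The two cells of cage e must have product 30, so r2c2 = 6.
Row 2 now contains 6, leaving r2c4 = 3.
Column 2 already has 6; hence r3c2 = 4.
The 3 cells of cage h must have product 60, so r4c4 = 5.
5 is placed in row 1, leaving r1c1 = 2.
Cage n needs product 36, so r1c3 = 3.
Cage n has product 36, which forces r1c4 = 4.
2 is placed in row 1, so r1c5 = 1.
Cage f needs two cells with product 10; hence r2c1 = 5.
Cage k needs product 8; hence r2c3 = 4.
1 is placed in column 5, so r2c5 = 2.
5 is placed in row 2; hence r2c6 = 1.
4 is placed in row 3, leaving r3c1 = 6.
Column 1 already has 2, leaving r5c1 = 1.
Row 5 already has 1, which forces r5c2 = 3.
Row 5 already has 3, leaving r5c5 = 6.
Column 1 already has 1, which forces r6c1 = 3.
4 is placed in column 4, which forces r6c4 = 6.
Column 5 already has 6, so r6c5 = 4.
The 3 cells of cage b must have product 40, which forces r6c6 = 5.
Cage g needs product 15, leaving r3c5 = 5.
Column 6 already has 5, leaving r3c6 = 3.
Column 1 already has 1, leaving r4c1 = 4.
Cage l has product 4, so r4c2 = 1.
Cage h has product 60, so r4c3 = 6.
Column 5 already has 6, so r4c5 = 3.
4 is placed in row 4; hence r4c6 = 2.
Row 5 already has 6, which forces r5c4 = 2.
Column 6 already has 2; hence r5c6 = 4.
1 is placed in column 2, leaving r6c2 = 2.
2 is placed in row 6; hence r6c3 = 1.
Column 3 now contains 1, so r3c3 = 2.
Column 4 now contains 2, leaving r3c4 = 1.
Completed grid: 2 5 3 4 1 6 / 5 6 4 3 2 1 / 6 4 2 1 5 3 / 4 1 6 5 3 2 / 1 3 5 2 6 4 / 3 2 1 6 4 5.

1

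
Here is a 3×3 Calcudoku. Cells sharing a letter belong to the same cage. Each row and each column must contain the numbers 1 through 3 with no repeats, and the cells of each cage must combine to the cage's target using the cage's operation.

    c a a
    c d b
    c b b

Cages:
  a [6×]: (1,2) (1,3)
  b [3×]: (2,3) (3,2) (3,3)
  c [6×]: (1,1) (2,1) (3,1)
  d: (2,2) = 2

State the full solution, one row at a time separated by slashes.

Cage d is given, leaving (2,2) = 2.
Cage b needs product 3, leaving (2,3) = 1.
Cage b has product 3, so (3,2) = 1.
The 3 cells of cage b must have product 3, leaving (3,3) = 3.
Cage c needs product 6, so (1,1) = 1.
Column 2 now contains 2, leaving (1,2) = 3.
3 is placed in column 3, which forces (1,3) = 2.
Row 2 already has 1, which forces (2,1) = 3.
3 is placed in row 3; hence (3,1) = 2.

1 3 2 / 3 2 1 / 2 1 3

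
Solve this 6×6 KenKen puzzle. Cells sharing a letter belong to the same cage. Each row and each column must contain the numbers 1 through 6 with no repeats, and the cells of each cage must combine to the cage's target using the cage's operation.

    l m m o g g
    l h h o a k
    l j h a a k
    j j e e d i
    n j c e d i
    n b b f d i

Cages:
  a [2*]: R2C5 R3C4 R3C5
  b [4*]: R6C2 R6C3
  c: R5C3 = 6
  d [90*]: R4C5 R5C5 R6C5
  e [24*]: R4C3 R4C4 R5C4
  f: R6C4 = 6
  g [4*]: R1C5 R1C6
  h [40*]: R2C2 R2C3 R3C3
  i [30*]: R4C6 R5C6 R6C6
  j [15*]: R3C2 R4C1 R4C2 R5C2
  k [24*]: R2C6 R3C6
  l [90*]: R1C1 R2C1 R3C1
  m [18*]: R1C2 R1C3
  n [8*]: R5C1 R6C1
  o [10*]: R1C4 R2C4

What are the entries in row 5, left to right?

4 1 6 3 5 2

The 3 cells of cage a must have product 2; hence R2C5 = 1.
The 3 cells of cage a must have product 2, so R3C4 = 1.
Cage a needs product 2; hence R3C5 = 2.
Cage j has product 15, leaving R4C1 = 1.
Cage c is a single given cell, so R5C3 = 6.
Cage f is a single given cell, so R6C4 = 6.
Cage m's pair has product 18, which forces R1C2 = 6.
Column 3 already has 6, so R1C3 = 3.
1 is placed in column 5, leaving R1C5 = 4.
Cage g needs two cells with product 4, so R1C6 = 1.
Cage d has product 90; hence R4C5 = 6.
Cage j has product 15, which forces R5C2 = 1.
Column 2 already has 1; hence R6C2 = 4.
4 is placed in row 6, so R6C3 = 1.
3 is placed in row 1, leaving R1C1 = 5.
Row 1 now contains 5, which forces R1C4 = 2.
2 is placed in column 4, so R2C4 = 5.
Cage n's pair has product 8; hence R5C1 = 4.
4 is placed in row 5, leaving R5C4 = 3.
Row 5 already has 3; hence R5C5 = 5.
Row 5 already has 5; hence R5C6 = 2.
4 is placed in row 6, which forces R6C1 = 2.
Column 5 already has 5, which forces R6C5 = 3.
3 is placed in row 6, which forces R6C6 = 5.
Row 2 already has 5, leaving R2C2 = 2.
Cage h has product 40; hence R2C3 = 4.
Row 2 already has 4, which forces R2C6 = 6.
The 3 cells of cage h must have product 40, leaving R3C3 = 5.
Column 6 already has 6, so R3C6 = 4.
The 3 cells of cage e must have product 24, so R4C3 = 2.
Column 4 already has 3, leaving R4C4 = 4.
5 is placed in column 6, leaving R4C6 = 3.
6 is placed in row 2, leaving R2C1 = 3.
The 3 cells of cage l must have product 90, so R3C1 = 6.
Row 3 already has 5, so R3C2 = 3.
Row 4 already has 3, leaving R4C2 = 5.
Completed grid: 5 6 3 2 4 1 / 3 2 4 5 1 6 / 6 3 5 1 2 4 / 1 5 2 4 6 3 / 4 1 6 3 5 2 / 2 4 1 6 3 5.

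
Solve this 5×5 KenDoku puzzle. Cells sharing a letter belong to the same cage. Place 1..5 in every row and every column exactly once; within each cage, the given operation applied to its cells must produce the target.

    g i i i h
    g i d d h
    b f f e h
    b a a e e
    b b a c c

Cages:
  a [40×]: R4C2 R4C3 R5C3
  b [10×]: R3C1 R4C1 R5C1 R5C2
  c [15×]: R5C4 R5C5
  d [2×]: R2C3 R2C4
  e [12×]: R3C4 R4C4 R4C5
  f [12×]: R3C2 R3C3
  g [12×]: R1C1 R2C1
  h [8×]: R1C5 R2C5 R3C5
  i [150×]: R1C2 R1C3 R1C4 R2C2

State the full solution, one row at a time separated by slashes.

4 3 2 5 1 / 3 5 1 2 4 / 5 4 3 1 2 / 1 2 5 4 3 / 2 1 4 3 5

Cage i needs product 150; hence R2C2 = 5.
Cage b has product 10, so R5C2 = 1.
In row 1, 1 can only go at R1C5, so R1C5 = 1.
Row 1 needs a 4, and only R1C1 is open for it.
Column 1 already has 4, leaving R2C1 = 3.
The only place for 4 in row 2 is R2C5.
4 is placed in column 5, so R3C5 = 2.
2 is placed in column 5, leaving R4C5 = 3.
3 is placed in column 5; hence R5C5 = 5.
Cage a needs product 40, so R4C3 = 5.
5 is placed in row 5, so R5C1 = 2.
Row 5 now contains 2, leaving R5C3 = 4.
5 is placed in row 5, which forces R5C4 = 3.
The 4 cells of cage i must have product 150, so R1C4 = 5.
The 4 cells of cage b must have product 10; hence R3C1 = 5.
Cage f needs two cells with product 12, so R3C2 = 4.
Column 3 already has 4, leaving R3C3 = 3.
4 is placed in row 3, so R3C4 = 1.
Row 4 now contains 5, leaving R4C1 = 1.
Cage a needs product 40, which forces R4C2 = 2.
Column 4 now contains 1, so R4C4 = 4.
2 is placed in column 2, leaving R1C2 = 3.
Column 3 now contains 3; hence R1C3 = 2.
Cage d needs two cells with product 2, which forces R2C3 = 1.
Column 4 now contains 1; hence R2C4 = 2.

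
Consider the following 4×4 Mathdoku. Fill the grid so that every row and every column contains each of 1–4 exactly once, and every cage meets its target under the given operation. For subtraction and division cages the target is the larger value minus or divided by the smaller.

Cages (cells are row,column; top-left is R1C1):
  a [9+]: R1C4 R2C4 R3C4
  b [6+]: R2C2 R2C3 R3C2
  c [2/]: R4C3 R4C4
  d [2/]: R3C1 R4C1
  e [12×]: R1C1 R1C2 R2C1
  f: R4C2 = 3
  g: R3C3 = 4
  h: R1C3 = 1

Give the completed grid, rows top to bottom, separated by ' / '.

3 4 1 2 / 1 2 3 4 / 2 1 4 3 / 4 3 2 1

Cage h is given, leaving R1C3 = 1.
G is a freebie, which forces R3C3 = 4.
Cage f is a single given cell; hence R4C2 = 3.
Column 3 now contains 4; hence R4C3 = 2.
Cage e needs product 12, so R1C1 = 3.
Column 3 now contains 2, which forces R2C3 = 3.
Cage d needs two cells with quotient 2, leaving R3C1 = 2.
Row 3 now contains 2, which forces R3C2 = 1.
Row 3 now contains 2; hence R3C4 = 3.
Cage e needs product 12; hence R1C2 = 4.
4 is placed in row 1, so R1C4 = 2.
Column 1 now contains 2, leaving R2C1 = 1.
Column 2 now contains 1, which forces R2C2 = 2.
Column 4 already has 2, which forces R2C4 = 4.
Column 1 already has 1, leaving R4C1 = 4.
Column 4 already has 4, so R4C4 = 1.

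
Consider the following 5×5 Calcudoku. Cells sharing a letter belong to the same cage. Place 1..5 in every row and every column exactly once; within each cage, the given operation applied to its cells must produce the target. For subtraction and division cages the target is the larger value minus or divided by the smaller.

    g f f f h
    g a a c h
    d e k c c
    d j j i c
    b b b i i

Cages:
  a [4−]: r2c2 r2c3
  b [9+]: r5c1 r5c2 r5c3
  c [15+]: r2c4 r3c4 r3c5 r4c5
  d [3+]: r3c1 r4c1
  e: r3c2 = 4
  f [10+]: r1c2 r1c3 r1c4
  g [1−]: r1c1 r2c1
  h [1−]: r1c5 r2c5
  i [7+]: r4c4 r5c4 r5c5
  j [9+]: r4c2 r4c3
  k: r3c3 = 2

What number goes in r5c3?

1

E is a freebie, so r3c2 = 4.
K is a freebie, so r3c3 = 2.
Column 2 already has 4, which forces r4c2 = 5.
Row 4 now contains 5, which forces r4c3 = 4.
Column 2 now contains 5, leaving r2c2 = 1.
Cage a's pair has difference 4; hence r2c3 = 5.
5 is placed in row 2; hence r2c4 = 4.
Row 3 now contains 2, so r3c1 = 1.
Cage c needs sum 15, which forces r3c4 = 3.
Cage c needs sum 15; hence r3c5 = 5.
Cage d needs two cells with sum 3; hence r4c1 = 2.
2 is placed in row 4, which forces r4c4 = 1.
2 is placed in row 4; hence r4c5 = 3.
Cage g's pair has difference 1, leaving r1c1 = 4.
Cage f has sum 10, leaving r1c2 = 2.
5 is placed in column 3, which forces r1c3 = 3.
Cage f has sum 10, which forces r1c4 = 5.
The two cells of cage h must have difference 1, which forces r1c5 = 1.
Column 1 already has 2; hence r2c1 = 3.
Column 5 already has 3, which forces r2c5 = 2.
Column 1 now contains 4, so r5c1 = 5.
Column 2 now contains 2; hence r5c2 = 3.
Column 3 now contains 3; hence r5c3 = 1.
Column 4 now contains 5, which forces r5c4 = 2.
Column 5 now contains 1, so r5c5 = 4.
Filled in: 4 2 3 5 1 / 3 1 5 4 2 / 1 4 2 3 5 / 2 5 4 1 3 / 5 3 1 2 4.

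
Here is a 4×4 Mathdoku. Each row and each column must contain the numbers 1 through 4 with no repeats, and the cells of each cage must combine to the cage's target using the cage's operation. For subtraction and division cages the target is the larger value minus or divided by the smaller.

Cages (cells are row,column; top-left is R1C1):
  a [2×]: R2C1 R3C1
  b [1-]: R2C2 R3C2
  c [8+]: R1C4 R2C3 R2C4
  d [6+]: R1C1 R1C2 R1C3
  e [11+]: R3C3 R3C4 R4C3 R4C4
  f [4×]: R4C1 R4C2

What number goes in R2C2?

4

Row 1 needs a 4, and only R1C4 is open for it.
In row 2, 4 can only go at R2C2, so R2C2 = 4.
Cage b needs two cells with difference 1, so R3C2 = 3.
Cage f's pair has product 4; hence R4C1 = 4.
4 is placed in column 2, which forces R4C2 = 1.
1 is placed in column 2, so R1C2 = 2.
The 4 cells of cage e must have sum 11, which forces R3C3 = 4.
The 4 cells of cage e must have sum 11, leaving R3C4 = 2.
The 4 cells of cage e must have sum 11, so R4C3 = 2.
The 4 cells of cage e must have sum 11; hence R4C4 = 3.
The two cells of cage a must have product 2; hence R2C1 = 2.
The 3 cells of cage c must have sum 8, leaving R2C3 = 3.
Column 4 now contains 3; hence R2C4 = 1.
2 is placed in row 3, which forces R3C1 = 1.
Column 1 now contains 1, leaving R1C1 = 3.
3 is placed in column 3, leaving R1C3 = 1.
Completed grid: 3 2 1 4 / 2 4 3 1 / 1 3 4 2 / 4 1 2 3.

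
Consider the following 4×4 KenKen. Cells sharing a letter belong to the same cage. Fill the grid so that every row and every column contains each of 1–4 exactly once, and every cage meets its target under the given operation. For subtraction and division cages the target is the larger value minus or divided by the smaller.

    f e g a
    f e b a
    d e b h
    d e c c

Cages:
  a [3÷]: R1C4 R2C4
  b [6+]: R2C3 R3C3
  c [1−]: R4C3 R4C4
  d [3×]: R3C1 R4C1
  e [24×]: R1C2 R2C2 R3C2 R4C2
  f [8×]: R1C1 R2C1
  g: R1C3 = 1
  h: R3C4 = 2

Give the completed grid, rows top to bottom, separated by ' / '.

G is a freebie, so R1C3 = 1.
Row 1 already has 1, which forces R1C4 = 3.
3 is placed in column 4; hence R2C4 = 1.
Cage h is a single given cell, so R3C4 = 2.
Column 4 now contains 2, so R4C4 = 4.
Cage b needs two cells with sum 6, which forces R2C3 = 2.
Row 3 now contains 2; hence R3C3 = 4.
Cage c's pair has difference 1; hence R4C3 = 3.
The two cells of cage f must have product 8, so R1C1 = 2.
Row 1 now contains 2, which forces R1C2 = 4.
Row 2 now contains 2, which forces R2C1 = 4.
Column 2 already has 4; hence R2C2 = 3.
Cage d's pair has product 3, leaving R3C1 = 3.
3 is placed in column 2; hence R3C2 = 1.
3 is placed in row 4, leaving R4C1 = 1.
Column 2 now contains 1, leaving R4C2 = 2.

2 4 1 3 / 4 3 2 1 / 3 1 4 2 / 1 2 3 4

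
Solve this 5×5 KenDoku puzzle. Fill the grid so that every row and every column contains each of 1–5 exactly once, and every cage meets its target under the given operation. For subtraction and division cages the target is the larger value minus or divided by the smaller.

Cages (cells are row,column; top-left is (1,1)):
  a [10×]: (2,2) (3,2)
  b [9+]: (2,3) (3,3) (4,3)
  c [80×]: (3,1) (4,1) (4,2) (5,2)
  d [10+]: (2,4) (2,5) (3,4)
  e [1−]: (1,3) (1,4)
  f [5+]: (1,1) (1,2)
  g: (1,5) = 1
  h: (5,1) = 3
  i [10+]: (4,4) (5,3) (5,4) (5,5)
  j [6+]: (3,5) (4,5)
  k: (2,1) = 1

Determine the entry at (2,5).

3

Cage g is given, leaving (1,5) = 1.
Cage k is given, which forces (2,1) = 1.
Cage h is given; hence (5,1) = 3.
Cage f's pair has sum 5, so (1,1) = 2.
Cage f needs two cells with sum 5, leaving (1,2) = 3.
In column 5, 3 can only go at (2,5), so (2,5) = 3.
Row 3 needs a 1, and only (3,3) is open for it.
The 3 cells of cage b must have sum 9; hence (2,3) = 5.
Cage b has sum 9, leaving (4,3) = 3.
Row 4 already has 3, leaving (4,4) = 2.
Row 4 now contains 2, leaving (4,5) = 4.
Cage i needs sum 10, which forces (5,4) = 1.
5 is placed in column 3, which forces (1,3) = 4.
Cage e needs two cells with difference 1, so (1,4) = 5.
5 is placed in row 2, which forces (2,2) = 2.
2 is placed in column 4, so (2,4) = 4.
Cage c has product 80, so (3,1) = 4.
Cage a needs two cells with product 10, which forces (3,2) = 5.
Cage d has sum 10, leaving (3,4) = 3.
Column 5 now contains 4; hence (3,5) = 2.
Row 4 now contains 4; hence (4,1) = 5.
Row 4 now contains 4, so (4,2) = 1.
Row 5 now contains 1, which forces (5,2) = 4.
The 4 cells of cage i must have sum 10, so (5,3) = 2.
The 4 cells of cage i must have sum 10, leaving (5,5) = 5.
Filled in: 2 3 4 5 1 / 1 2 5 4 3 / 4 5 1 3 2 / 5 1 3 2 4 / 3 4 2 1 5.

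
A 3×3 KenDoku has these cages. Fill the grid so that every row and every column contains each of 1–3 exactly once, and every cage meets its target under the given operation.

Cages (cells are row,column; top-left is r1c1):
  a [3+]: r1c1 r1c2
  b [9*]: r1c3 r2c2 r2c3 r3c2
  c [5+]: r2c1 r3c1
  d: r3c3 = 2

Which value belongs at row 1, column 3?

Cage d is a single given cell, leaving r3c3 = 2.
The two cells of cage c must have sum 5, which forces r2c1 = 2.
Row 3 now contains 2, leaving r3c1 = 3.
Row 3 already has 3; hence r3c2 = 1.
2 is placed in column 1, which forces r1c1 = 1.
1 is placed in column 2, leaving r1c2 = 2.
Cage b has product 9; hence r1c3 = 3.
1 is placed in column 2, which forces r2c2 = 3.
The 4 cells of cage b must have product 9, leaving r2c3 = 1.
Completed grid: 1 2 3 / 2 3 1 / 3 1 2.

3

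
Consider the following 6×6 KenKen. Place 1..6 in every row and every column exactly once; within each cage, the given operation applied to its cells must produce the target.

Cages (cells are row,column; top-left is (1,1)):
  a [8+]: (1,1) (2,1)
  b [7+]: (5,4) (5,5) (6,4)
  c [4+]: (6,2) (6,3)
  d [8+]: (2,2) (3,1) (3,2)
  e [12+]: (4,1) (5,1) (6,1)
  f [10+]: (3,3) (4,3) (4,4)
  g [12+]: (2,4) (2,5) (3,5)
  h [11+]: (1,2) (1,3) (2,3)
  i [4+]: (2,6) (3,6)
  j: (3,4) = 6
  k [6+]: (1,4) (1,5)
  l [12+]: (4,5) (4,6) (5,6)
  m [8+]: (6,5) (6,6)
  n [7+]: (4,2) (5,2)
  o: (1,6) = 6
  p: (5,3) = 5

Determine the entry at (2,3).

O is a freebie, so (1,6) = 6.
Cage j is a single given cell, which forces (3,4) = 6.
P is a freebie, leaving (5,3) = 5.
Cage m's pair has sum 8, so (6,5) = 6.
Cage m needs two cells with sum 8, leaving (6,6) = 2.
Row 6 already has 2; hence (6,4) = 4.
4 is placed in row 6, so (6,1) = 5.
Cage a needs two cells with sum 8, which forces (1,1) = 2.
Cage a needs two cells with sum 8, so (2,1) = 6.
The only place for 3 in row 1 is (1,3).
Cage h has sum 11, so (1,2) = 4.
Cage h has sum 11; hence (2,3) = 4.
Cage c needs two cells with sum 4, leaving (6,2) = 3.
3 is placed in column 3, leaving (6,3) = 1.
Cage d needs sum 8, leaving (3,1) = 1.
1 is placed in column 3; hence (3,3) = 2.
Row 3 already has 1, which forces (3,6) = 3.
1 is placed in column 3, so (4,3) = 6.
Cage f needs sum 10, leaving (4,4) = 2.
Column 4 now contains 2; hence (5,4) = 1.
Row 5 now contains 1; hence (5,5) = 2.
3 is placed in column 6, which forces (5,6) = 4.
1 is placed in column 4; hence (1,4) = 5.
Cage k needs two cells with sum 6; hence (1,5) = 1.
The 3 cells of cage d must have sum 8; hence (2,2) = 2.
Column 4 already has 5; hence (2,4) = 3.
Row 2 already has 3; hence (2,5) = 5.
3 is placed in column 6, so (2,6) = 1.
Row 3 already has 2; hence (3,2) = 5.
Cage g needs sum 12, which forces (3,5) = 4.
The 3 cells of cage e must have sum 12; hence (4,1) = 4.
The two cells of cage n must have sum 7, which forces (4,2) = 1.
Cage l needs sum 12, which forces (4,5) = 3.
4 is placed in column 6, leaving (4,6) = 5.
4 is placed in row 5, which forces (5,1) = 3.
Row 5 already has 2, so (5,2) = 6.
Completed grid: 2 4 3 5 1 6 / 6 2 4 3 5 1 / 1 5 2 6 4 3 / 4 1 6 2 3 5 / 3 6 5 1 2 4 / 5 3 1 4 6 2.

4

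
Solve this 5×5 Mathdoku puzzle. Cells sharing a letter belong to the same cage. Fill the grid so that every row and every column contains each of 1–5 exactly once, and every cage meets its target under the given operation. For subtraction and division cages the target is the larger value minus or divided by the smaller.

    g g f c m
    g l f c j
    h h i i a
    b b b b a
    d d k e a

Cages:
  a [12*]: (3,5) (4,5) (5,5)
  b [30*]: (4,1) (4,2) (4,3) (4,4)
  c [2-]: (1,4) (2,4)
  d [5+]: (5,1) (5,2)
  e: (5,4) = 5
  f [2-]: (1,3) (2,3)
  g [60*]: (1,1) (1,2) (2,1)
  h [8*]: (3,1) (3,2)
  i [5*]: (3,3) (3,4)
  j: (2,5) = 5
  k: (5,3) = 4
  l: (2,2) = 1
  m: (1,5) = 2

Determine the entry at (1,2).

M is a freebie, leaving (1,5) = 2.
Cage l is a single given cell, which forces (2,2) = 1.
Cage j is given, which forces (2,5) = 5.
Cage k is given, leaving (5,3) = 4.
Cage e is given; hence (5,4) = 5.
The two cells of cage f must have difference 2, so (2,3) = 3.
Row 2 already has 3, so (2,4) = 2.
Cage i's pair has product 5, which forces (3,3) = 5.
5 is placed in column 4, leaving (3,4) = 1.
1 is placed in column 4, so (4,4) = 3.
Column 3 already has 5; hence (1,3) = 1.
1 is placed in column 4, leaving (1,4) = 4.
Row 2 already has 3, leaving (2,1) = 4.
Column 1 already has 4, so (3,1) = 2.
Row 3 already has 2; hence (3,2) = 4.
Row 3 now contains 4, which forces (3,5) = 3.
1 is placed in column 3, leaving (4,3) = 2.
Column 1 already has 2, which forces (5,1) = 3.
Row 5 already has 3, so (5,2) = 2.
Column 5 now contains 3, so (5,5) = 1.
Column 1 already has 3, which forces (1,1) = 5.
Cage g has product 60, so (1,2) = 3.
The 4 cells of cage b must have product 30, leaving (4,1) = 1.
Row 4 already has 2, so (4,2) = 5.
1 is placed in column 5, so (4,5) = 4.
Completed grid: 5 3 1 4 2 / 4 1 3 2 5 / 2 4 5 1 3 / 1 5 2 3 4 / 3 2 4 5 1.

3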